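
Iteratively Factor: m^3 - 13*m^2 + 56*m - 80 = (m - 4)*(m^2 - 9*m + 20) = (m - 4)^2*(m - 5)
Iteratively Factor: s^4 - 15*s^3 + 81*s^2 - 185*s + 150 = (s - 2)*(s^3 - 13*s^2 + 55*s - 75) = (s - 3)*(s - 2)*(s^2 - 10*s + 25) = (s - 5)*(s - 3)*(s - 2)*(s - 5)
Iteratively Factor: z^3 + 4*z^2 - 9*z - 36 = (z - 3)*(z^2 + 7*z + 12) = (z - 3)*(z + 4)*(z + 3)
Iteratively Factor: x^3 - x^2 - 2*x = (x - 2)*(x^2 + x) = (x - 2)*(x + 1)*(x)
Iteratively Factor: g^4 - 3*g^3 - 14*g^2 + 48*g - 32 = (g - 2)*(g^3 - g^2 - 16*g + 16) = (g - 2)*(g + 4)*(g^2 - 5*g + 4) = (g - 4)*(g - 2)*(g + 4)*(g - 1)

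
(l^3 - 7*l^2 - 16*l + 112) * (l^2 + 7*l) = l^5 - 65*l^3 + 784*l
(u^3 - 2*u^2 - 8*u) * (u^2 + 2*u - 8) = u^5 - 20*u^3 + 64*u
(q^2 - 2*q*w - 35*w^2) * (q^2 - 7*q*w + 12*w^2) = q^4 - 9*q^3*w - 9*q^2*w^2 + 221*q*w^3 - 420*w^4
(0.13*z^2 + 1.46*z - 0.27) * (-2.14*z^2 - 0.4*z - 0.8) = -0.2782*z^4 - 3.1764*z^3 - 0.1102*z^2 - 1.06*z + 0.216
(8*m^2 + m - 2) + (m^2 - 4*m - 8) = 9*m^2 - 3*m - 10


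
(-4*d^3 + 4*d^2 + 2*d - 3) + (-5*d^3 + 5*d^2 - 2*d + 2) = -9*d^3 + 9*d^2 - 1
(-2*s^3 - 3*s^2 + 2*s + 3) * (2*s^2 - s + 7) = -4*s^5 - 4*s^4 - 7*s^3 - 17*s^2 + 11*s + 21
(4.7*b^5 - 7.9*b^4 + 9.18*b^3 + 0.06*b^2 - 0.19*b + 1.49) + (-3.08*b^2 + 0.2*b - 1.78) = 4.7*b^5 - 7.9*b^4 + 9.18*b^3 - 3.02*b^2 + 0.01*b - 0.29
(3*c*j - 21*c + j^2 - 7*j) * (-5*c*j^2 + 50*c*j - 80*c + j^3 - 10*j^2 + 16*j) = -15*c^2*j^3 + 255*c^2*j^2 - 1290*c^2*j + 1680*c^2 - 2*c*j^4 + 34*c*j^3 - 172*c*j^2 + 224*c*j + j^5 - 17*j^4 + 86*j^3 - 112*j^2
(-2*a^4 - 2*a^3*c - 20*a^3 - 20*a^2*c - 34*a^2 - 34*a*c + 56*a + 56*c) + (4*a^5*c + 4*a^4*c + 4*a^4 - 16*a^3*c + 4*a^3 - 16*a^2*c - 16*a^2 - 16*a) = 4*a^5*c + 4*a^4*c + 2*a^4 - 18*a^3*c - 16*a^3 - 36*a^2*c - 50*a^2 - 34*a*c + 40*a + 56*c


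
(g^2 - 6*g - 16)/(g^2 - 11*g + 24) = (g + 2)/(g - 3)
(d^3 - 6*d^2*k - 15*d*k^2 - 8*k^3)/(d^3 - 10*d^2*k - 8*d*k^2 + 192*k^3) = (d^2 + 2*d*k + k^2)/(d^2 - 2*d*k - 24*k^2)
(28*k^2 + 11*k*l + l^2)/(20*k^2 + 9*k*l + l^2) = (7*k + l)/(5*k + l)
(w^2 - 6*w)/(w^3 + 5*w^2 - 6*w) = (w - 6)/(w^2 + 5*w - 6)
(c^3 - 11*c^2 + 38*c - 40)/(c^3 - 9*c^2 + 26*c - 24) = (c - 5)/(c - 3)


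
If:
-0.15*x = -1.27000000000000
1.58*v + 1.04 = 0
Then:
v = -0.66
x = 8.47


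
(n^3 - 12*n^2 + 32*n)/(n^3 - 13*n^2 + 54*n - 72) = n*(n - 8)/(n^2 - 9*n + 18)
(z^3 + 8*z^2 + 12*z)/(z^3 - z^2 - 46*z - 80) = z*(z + 6)/(z^2 - 3*z - 40)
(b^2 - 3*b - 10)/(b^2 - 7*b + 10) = (b + 2)/(b - 2)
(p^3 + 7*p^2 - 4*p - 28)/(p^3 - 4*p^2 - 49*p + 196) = (p^2 - 4)/(p^2 - 11*p + 28)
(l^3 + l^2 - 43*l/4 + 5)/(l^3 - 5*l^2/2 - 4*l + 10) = (l^2 + 7*l/2 - 2)/(l^2 - 4)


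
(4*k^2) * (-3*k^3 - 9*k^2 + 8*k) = -12*k^5 - 36*k^4 + 32*k^3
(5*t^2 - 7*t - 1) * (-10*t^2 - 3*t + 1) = -50*t^4 + 55*t^3 + 36*t^2 - 4*t - 1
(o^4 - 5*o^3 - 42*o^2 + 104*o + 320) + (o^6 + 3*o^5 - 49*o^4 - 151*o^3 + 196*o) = o^6 + 3*o^5 - 48*o^4 - 156*o^3 - 42*o^2 + 300*o + 320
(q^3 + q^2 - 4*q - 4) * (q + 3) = q^4 + 4*q^3 - q^2 - 16*q - 12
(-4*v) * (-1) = 4*v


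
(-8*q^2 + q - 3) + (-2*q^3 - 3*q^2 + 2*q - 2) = -2*q^3 - 11*q^2 + 3*q - 5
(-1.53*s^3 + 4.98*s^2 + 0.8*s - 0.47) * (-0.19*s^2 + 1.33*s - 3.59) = 0.2907*s^5 - 2.9811*s^4 + 11.9641*s^3 - 16.7249*s^2 - 3.4971*s + 1.6873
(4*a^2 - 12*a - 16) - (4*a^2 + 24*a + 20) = -36*a - 36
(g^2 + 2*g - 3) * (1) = g^2 + 2*g - 3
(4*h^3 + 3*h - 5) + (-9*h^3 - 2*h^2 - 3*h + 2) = -5*h^3 - 2*h^2 - 3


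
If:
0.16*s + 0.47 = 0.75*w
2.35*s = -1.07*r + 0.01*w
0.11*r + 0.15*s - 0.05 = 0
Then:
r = 1.19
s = -0.54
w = 0.51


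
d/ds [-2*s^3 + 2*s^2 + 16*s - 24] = -6*s^2 + 4*s + 16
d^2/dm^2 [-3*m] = 0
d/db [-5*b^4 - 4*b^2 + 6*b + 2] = -20*b^3 - 8*b + 6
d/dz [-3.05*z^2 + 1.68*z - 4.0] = 1.68 - 6.1*z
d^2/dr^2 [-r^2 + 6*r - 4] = -2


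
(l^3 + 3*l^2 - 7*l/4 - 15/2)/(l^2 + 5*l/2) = l + 1/2 - 3/l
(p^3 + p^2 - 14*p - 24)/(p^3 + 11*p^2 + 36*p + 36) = (p - 4)/(p + 6)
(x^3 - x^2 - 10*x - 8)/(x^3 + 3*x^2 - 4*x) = (x^3 - x^2 - 10*x - 8)/(x*(x^2 + 3*x - 4))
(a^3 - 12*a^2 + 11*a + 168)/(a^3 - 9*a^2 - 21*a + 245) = (a^2 - 5*a - 24)/(a^2 - 2*a - 35)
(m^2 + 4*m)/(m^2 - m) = (m + 4)/(m - 1)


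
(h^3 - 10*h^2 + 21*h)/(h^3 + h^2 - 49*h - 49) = h*(h - 3)/(h^2 + 8*h + 7)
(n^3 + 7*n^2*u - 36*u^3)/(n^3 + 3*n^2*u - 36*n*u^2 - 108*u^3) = (-n + 2*u)/(-n + 6*u)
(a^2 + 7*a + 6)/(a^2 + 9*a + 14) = (a^2 + 7*a + 6)/(a^2 + 9*a + 14)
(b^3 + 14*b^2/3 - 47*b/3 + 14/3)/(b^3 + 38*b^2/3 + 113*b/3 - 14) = (b - 2)/(b + 6)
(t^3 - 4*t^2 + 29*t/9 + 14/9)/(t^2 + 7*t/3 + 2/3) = (3*t^2 - 13*t + 14)/(3*(t + 2))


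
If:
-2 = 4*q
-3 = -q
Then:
No Solution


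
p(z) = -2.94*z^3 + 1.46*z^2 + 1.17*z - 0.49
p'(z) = -8.82*z^2 + 2.92*z + 1.17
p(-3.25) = 112.05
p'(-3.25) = -101.48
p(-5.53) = 534.88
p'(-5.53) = -284.70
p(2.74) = -46.80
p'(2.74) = -57.05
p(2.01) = -16.11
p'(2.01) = -28.59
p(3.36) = -91.60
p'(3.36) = -88.59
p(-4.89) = 372.48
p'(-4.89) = -224.01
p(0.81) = -0.15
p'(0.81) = -2.25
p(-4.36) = 265.84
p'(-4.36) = -179.23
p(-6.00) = 680.09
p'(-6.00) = -333.87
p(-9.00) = 2250.50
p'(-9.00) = -739.53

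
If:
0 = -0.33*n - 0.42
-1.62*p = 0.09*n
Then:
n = -1.27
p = 0.07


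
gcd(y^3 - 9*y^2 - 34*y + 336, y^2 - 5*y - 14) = y - 7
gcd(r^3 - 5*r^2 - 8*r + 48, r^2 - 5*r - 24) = r + 3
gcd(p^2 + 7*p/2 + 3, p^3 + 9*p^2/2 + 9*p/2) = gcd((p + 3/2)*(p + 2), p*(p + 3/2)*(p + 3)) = p + 3/2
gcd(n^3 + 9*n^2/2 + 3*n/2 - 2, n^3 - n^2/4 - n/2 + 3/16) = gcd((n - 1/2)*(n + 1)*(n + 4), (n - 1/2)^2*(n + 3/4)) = n - 1/2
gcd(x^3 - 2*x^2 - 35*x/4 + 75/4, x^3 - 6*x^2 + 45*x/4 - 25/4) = x^2 - 5*x + 25/4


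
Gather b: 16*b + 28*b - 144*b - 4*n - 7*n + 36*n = -100*b + 25*n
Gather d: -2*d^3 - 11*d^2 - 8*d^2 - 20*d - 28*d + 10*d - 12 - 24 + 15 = -2*d^3 - 19*d^2 - 38*d - 21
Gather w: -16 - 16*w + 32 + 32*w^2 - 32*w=32*w^2 - 48*w + 16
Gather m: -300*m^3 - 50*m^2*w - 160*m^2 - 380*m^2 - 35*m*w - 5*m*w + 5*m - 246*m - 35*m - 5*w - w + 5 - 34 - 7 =-300*m^3 + m^2*(-50*w - 540) + m*(-40*w - 276) - 6*w - 36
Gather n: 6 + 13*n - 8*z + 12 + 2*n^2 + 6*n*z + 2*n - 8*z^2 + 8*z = 2*n^2 + n*(6*z + 15) - 8*z^2 + 18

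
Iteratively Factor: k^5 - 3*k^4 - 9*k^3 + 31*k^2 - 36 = (k - 2)*(k^4 - k^3 - 11*k^2 + 9*k + 18) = (k - 2)*(k + 1)*(k^3 - 2*k^2 - 9*k + 18) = (k - 2)*(k + 1)*(k + 3)*(k^2 - 5*k + 6) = (k - 2)^2*(k + 1)*(k + 3)*(k - 3)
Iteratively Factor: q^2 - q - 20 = (q + 4)*(q - 5)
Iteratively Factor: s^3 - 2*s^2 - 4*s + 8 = (s - 2)*(s^2 - 4) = (s - 2)*(s + 2)*(s - 2)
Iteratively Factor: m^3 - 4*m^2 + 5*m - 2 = (m - 2)*(m^2 - 2*m + 1) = (m - 2)*(m - 1)*(m - 1)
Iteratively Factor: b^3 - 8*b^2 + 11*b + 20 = (b - 5)*(b^2 - 3*b - 4) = (b - 5)*(b + 1)*(b - 4)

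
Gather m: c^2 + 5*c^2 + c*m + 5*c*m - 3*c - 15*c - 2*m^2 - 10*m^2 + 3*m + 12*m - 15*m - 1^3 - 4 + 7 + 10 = 6*c^2 + 6*c*m - 18*c - 12*m^2 + 12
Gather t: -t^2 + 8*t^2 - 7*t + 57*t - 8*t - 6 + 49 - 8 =7*t^2 + 42*t + 35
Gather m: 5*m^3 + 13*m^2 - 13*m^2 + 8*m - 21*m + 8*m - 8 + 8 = 5*m^3 - 5*m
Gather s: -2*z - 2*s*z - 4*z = -2*s*z - 6*z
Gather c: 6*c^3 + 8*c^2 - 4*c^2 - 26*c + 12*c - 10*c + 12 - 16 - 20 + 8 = 6*c^3 + 4*c^2 - 24*c - 16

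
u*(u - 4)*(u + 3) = u^3 - u^2 - 12*u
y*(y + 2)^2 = y^3 + 4*y^2 + 4*y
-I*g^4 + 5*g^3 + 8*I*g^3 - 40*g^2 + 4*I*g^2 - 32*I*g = g*(g - 8)*(g + 4*I)*(-I*g + 1)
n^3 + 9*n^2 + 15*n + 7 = (n + 1)^2*(n + 7)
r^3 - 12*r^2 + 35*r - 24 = (r - 8)*(r - 3)*(r - 1)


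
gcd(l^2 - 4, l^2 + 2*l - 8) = l - 2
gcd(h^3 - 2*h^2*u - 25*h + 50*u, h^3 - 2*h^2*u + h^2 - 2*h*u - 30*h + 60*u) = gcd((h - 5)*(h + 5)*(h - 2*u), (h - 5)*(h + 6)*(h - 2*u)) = -h^2 + 2*h*u + 5*h - 10*u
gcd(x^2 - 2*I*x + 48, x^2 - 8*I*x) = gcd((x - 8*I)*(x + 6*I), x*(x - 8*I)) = x - 8*I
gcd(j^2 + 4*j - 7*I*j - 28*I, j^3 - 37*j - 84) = j + 4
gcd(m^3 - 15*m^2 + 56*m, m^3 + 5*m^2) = m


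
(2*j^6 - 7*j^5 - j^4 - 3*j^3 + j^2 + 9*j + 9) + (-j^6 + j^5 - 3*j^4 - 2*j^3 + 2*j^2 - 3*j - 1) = j^6 - 6*j^5 - 4*j^4 - 5*j^3 + 3*j^2 + 6*j + 8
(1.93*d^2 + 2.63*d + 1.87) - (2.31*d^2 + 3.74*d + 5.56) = -0.38*d^2 - 1.11*d - 3.69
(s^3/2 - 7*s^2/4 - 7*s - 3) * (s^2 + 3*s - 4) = s^5/2 - s^4/4 - 57*s^3/4 - 17*s^2 + 19*s + 12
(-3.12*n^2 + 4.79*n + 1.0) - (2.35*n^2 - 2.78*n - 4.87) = -5.47*n^2 + 7.57*n + 5.87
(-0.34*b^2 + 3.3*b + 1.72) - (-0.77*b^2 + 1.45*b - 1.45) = 0.43*b^2 + 1.85*b + 3.17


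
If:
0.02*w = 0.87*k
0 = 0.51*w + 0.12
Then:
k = -0.01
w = -0.24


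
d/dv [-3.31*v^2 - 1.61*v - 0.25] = -6.62*v - 1.61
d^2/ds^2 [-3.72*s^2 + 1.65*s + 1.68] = -7.44000000000000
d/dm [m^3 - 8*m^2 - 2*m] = 3*m^2 - 16*m - 2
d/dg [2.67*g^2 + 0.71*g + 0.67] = 5.34*g + 0.71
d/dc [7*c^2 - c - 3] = 14*c - 1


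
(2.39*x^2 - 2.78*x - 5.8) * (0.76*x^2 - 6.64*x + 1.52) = 1.8164*x^4 - 17.9824*x^3 + 17.684*x^2 + 34.2864*x - 8.816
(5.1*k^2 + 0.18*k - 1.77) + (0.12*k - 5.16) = 5.1*k^2 + 0.3*k - 6.93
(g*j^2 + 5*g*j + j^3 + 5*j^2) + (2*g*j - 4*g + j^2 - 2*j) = g*j^2 + 7*g*j - 4*g + j^3 + 6*j^2 - 2*j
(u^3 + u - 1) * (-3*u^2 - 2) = -3*u^5 - 5*u^3 + 3*u^2 - 2*u + 2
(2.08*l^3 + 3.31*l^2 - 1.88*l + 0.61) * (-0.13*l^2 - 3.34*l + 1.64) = -0.2704*l^5 - 7.3775*l^4 - 7.3998*l^3 + 11.6283*l^2 - 5.1206*l + 1.0004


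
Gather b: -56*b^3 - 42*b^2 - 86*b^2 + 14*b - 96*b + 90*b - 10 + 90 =-56*b^3 - 128*b^2 + 8*b + 80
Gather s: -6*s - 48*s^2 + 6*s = -48*s^2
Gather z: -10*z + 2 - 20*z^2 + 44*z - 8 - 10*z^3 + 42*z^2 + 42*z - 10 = -10*z^3 + 22*z^2 + 76*z - 16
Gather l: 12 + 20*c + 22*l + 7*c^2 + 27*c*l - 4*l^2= 7*c^2 + 20*c - 4*l^2 + l*(27*c + 22) + 12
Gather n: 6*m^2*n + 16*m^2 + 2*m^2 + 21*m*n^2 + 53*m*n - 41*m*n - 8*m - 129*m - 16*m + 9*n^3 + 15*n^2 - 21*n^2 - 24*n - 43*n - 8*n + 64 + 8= 18*m^2 - 153*m + 9*n^3 + n^2*(21*m - 6) + n*(6*m^2 + 12*m - 75) + 72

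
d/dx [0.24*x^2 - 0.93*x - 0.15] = 0.48*x - 0.93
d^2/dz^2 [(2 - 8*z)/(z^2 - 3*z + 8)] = 4*(-(2*z - 3)^2*(4*z - 1) + (12*z - 13)*(z^2 - 3*z + 8))/(z^2 - 3*z + 8)^3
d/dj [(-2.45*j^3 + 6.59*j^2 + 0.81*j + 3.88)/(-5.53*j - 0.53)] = (27.097*j^3 - 32.5472*j^2 - 6.9854*j + 21.0271)/(30.5809*j^2 + 5.8618*j + 0.2809)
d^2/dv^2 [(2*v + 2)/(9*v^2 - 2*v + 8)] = 4*(4*(v + 1)*(9*v - 1)^2 - (27*v + 7)*(9*v^2 - 2*v + 8))/(9*v^2 - 2*v + 8)^3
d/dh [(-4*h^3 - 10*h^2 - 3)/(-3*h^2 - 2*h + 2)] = 2*(6*h^4 + 8*h^3 - 2*h^2 - 29*h - 3)/(9*h^4 + 12*h^3 - 8*h^2 - 8*h + 4)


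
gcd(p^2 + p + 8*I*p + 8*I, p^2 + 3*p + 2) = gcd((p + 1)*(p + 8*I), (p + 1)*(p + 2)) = p + 1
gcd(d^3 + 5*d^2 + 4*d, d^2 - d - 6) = 1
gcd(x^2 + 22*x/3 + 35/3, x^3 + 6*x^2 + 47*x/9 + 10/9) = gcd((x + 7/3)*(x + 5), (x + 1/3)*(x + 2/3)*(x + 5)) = x + 5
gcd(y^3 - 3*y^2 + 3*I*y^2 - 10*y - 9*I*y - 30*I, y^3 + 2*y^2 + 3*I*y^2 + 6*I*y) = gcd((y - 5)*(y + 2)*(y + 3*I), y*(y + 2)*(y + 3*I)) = y^2 + y*(2 + 3*I) + 6*I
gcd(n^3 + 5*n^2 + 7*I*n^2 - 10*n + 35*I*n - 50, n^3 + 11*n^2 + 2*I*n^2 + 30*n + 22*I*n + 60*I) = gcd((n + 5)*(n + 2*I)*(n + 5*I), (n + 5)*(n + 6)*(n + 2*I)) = n^2 + n*(5 + 2*I) + 10*I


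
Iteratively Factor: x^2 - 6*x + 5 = (x - 5)*(x - 1)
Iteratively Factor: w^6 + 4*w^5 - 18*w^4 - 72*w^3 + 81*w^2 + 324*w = (w - 3)*(w^5 + 7*w^4 + 3*w^3 - 63*w^2 - 108*w) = (w - 3)*(w + 4)*(w^4 + 3*w^3 - 9*w^2 - 27*w) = (w - 3)*(w + 3)*(w + 4)*(w^3 - 9*w) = w*(w - 3)*(w + 3)*(w + 4)*(w^2 - 9) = w*(w - 3)^2*(w + 3)*(w + 4)*(w + 3)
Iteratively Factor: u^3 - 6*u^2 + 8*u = (u)*(u^2 - 6*u + 8) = u*(u - 4)*(u - 2)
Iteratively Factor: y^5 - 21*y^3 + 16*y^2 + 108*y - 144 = (y - 2)*(y^4 + 2*y^3 - 17*y^2 - 18*y + 72) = (y - 2)*(y + 4)*(y^3 - 2*y^2 - 9*y + 18) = (y - 2)*(y + 3)*(y + 4)*(y^2 - 5*y + 6) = (y - 2)^2*(y + 3)*(y + 4)*(y - 3)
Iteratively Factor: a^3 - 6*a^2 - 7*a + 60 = (a - 4)*(a^2 - 2*a - 15) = (a - 4)*(a + 3)*(a - 5)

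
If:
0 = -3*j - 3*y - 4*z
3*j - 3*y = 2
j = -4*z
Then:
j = 2/5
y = -4/15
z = -1/10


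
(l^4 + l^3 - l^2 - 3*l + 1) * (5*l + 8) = 5*l^5 + 13*l^4 + 3*l^3 - 23*l^2 - 19*l + 8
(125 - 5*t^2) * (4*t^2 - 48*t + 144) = -20*t^4 + 240*t^3 - 220*t^2 - 6000*t + 18000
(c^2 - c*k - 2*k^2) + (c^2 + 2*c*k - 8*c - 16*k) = 2*c^2 + c*k - 8*c - 2*k^2 - 16*k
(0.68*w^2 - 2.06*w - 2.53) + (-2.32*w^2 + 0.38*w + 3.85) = -1.64*w^2 - 1.68*w + 1.32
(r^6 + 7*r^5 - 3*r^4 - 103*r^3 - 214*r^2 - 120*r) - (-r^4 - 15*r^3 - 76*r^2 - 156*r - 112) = r^6 + 7*r^5 - 2*r^4 - 88*r^3 - 138*r^2 + 36*r + 112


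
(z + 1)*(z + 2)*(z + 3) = z^3 + 6*z^2 + 11*z + 6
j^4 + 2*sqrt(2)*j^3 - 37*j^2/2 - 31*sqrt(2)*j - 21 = (j - 3*sqrt(2))*(j + sqrt(2)/2)*(j + sqrt(2))*(j + 7*sqrt(2)/2)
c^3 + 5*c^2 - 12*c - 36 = (c - 3)*(c + 2)*(c + 6)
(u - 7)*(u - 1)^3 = u^4 - 10*u^3 + 24*u^2 - 22*u + 7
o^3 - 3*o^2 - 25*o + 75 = (o - 5)*(o - 3)*(o + 5)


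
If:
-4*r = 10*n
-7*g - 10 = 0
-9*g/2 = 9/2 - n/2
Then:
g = -10/7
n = -27/7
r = 135/14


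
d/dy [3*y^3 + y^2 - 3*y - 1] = 9*y^2 + 2*y - 3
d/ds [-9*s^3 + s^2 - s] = -27*s^2 + 2*s - 1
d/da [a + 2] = 1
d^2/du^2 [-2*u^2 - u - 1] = -4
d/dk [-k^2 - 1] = -2*k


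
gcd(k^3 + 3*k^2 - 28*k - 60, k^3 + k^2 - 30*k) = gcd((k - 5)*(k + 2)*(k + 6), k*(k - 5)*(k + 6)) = k^2 + k - 30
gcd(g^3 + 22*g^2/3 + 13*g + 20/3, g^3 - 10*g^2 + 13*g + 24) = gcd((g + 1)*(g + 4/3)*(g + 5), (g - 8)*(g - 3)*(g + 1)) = g + 1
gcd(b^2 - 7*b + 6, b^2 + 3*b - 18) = 1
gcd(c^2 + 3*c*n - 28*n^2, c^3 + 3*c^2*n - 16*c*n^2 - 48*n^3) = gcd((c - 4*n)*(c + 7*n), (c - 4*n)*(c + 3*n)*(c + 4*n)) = c - 4*n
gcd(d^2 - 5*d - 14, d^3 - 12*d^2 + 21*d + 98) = d^2 - 5*d - 14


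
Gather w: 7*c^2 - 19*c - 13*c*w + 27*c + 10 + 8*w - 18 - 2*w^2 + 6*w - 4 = 7*c^2 + 8*c - 2*w^2 + w*(14 - 13*c) - 12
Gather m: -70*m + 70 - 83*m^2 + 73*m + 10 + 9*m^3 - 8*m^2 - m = 9*m^3 - 91*m^2 + 2*m + 80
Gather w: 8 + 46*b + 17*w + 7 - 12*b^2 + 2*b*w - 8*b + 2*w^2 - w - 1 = -12*b^2 + 38*b + 2*w^2 + w*(2*b + 16) + 14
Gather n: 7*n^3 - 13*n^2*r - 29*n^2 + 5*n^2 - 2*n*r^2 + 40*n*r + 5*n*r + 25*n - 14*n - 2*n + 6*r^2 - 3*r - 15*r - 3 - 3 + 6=7*n^3 + n^2*(-13*r - 24) + n*(-2*r^2 + 45*r + 9) + 6*r^2 - 18*r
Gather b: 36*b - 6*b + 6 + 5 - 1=30*b + 10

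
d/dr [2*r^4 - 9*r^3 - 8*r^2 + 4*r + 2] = 8*r^3 - 27*r^2 - 16*r + 4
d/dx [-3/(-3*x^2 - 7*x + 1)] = 3*(-6*x - 7)/(3*x^2 + 7*x - 1)^2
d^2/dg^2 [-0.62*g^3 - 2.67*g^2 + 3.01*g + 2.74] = -3.72*g - 5.34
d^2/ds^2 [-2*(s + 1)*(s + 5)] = -4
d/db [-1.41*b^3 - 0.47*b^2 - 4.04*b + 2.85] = -4.23*b^2 - 0.94*b - 4.04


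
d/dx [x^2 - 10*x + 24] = 2*x - 10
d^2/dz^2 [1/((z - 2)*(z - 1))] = 2*((z - 2)^2 + (z - 2)*(z - 1) + (z - 1)^2)/((z - 2)^3*(z - 1)^3)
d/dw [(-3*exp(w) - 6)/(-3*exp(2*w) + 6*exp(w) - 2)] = (18*(1 - exp(w))*(exp(w) + 2) + 9*exp(2*w) - 18*exp(w) + 6)*exp(w)/(3*exp(2*w) - 6*exp(w) + 2)^2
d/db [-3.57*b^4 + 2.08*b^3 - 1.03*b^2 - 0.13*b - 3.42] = -14.28*b^3 + 6.24*b^2 - 2.06*b - 0.13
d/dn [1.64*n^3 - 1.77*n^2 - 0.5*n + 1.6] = 4.92*n^2 - 3.54*n - 0.5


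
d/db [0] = 0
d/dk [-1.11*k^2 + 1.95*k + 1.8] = 1.95 - 2.22*k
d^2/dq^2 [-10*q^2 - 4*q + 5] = -20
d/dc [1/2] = 0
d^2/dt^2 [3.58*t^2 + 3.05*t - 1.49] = 7.16000000000000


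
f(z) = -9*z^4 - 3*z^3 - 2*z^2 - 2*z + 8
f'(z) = -36*z^3 - 9*z^2 - 4*z - 2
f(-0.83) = 5.73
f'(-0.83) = 15.70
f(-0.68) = 7.45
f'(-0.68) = 7.88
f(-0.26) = 8.40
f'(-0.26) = -0.94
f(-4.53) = -3535.07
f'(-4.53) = 3177.98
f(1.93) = -149.75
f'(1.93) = -302.05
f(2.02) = -178.78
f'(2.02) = -343.53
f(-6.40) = -14374.18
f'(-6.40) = 9092.14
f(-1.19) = -5.44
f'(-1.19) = 50.68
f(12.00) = -192112.00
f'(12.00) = -63554.00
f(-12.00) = -181696.00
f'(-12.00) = 60958.00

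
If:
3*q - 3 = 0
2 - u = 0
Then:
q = 1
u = 2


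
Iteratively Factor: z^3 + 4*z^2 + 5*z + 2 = (z + 2)*(z^2 + 2*z + 1) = (z + 1)*(z + 2)*(z + 1)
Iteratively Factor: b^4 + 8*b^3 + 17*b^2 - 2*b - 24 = (b + 2)*(b^3 + 6*b^2 + 5*b - 12) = (b + 2)*(b + 4)*(b^2 + 2*b - 3) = (b + 2)*(b + 3)*(b + 4)*(b - 1)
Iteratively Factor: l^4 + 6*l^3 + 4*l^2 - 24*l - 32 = (l + 2)*(l^3 + 4*l^2 - 4*l - 16) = (l - 2)*(l + 2)*(l^2 + 6*l + 8) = (l - 2)*(l + 2)*(l + 4)*(l + 2)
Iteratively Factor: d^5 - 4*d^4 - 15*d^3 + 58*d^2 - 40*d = (d + 4)*(d^4 - 8*d^3 + 17*d^2 - 10*d) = (d - 5)*(d + 4)*(d^3 - 3*d^2 + 2*d) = (d - 5)*(d - 1)*(d + 4)*(d^2 - 2*d) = (d - 5)*(d - 2)*(d - 1)*(d + 4)*(d)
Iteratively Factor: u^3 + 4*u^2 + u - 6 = (u - 1)*(u^2 + 5*u + 6) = (u - 1)*(u + 3)*(u + 2)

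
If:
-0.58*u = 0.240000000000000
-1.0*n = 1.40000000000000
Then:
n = -1.40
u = -0.41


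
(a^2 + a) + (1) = a^2 + a + 1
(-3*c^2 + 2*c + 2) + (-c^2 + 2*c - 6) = -4*c^2 + 4*c - 4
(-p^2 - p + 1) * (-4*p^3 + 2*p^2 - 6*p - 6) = 4*p^5 + 2*p^4 + 14*p^2 - 6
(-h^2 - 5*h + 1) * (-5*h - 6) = 5*h^3 + 31*h^2 + 25*h - 6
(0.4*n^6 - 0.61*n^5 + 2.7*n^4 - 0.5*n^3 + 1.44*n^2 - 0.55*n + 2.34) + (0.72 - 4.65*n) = 0.4*n^6 - 0.61*n^5 + 2.7*n^4 - 0.5*n^3 + 1.44*n^2 - 5.2*n + 3.06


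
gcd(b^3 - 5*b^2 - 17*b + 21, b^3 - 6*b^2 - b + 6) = b - 1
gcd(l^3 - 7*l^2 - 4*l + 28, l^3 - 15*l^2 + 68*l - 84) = l^2 - 9*l + 14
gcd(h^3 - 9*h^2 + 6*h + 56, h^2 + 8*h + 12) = h + 2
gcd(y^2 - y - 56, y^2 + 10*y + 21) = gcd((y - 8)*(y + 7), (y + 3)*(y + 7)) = y + 7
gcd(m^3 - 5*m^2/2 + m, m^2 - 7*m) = m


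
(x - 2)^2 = x^2 - 4*x + 4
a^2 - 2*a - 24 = (a - 6)*(a + 4)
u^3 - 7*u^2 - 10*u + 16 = (u - 8)*(u - 1)*(u + 2)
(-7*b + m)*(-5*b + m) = 35*b^2 - 12*b*m + m^2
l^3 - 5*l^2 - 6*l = l*(l - 6)*(l + 1)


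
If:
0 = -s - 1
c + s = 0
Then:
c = 1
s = -1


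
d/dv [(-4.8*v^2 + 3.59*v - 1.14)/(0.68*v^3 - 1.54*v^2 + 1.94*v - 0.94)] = (3.264*v^4 - 4.8824*v^3 - 1.4578*v^2 + 5.5128*v - 1.163)/(0.4624*v^6 - 2.0944*v^5 + 5.01*v^4 - 7.2536*v^3 + 6.6588*v^2 - 3.6472*v + 0.8836)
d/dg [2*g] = 2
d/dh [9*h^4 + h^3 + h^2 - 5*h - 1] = 36*h^3 + 3*h^2 + 2*h - 5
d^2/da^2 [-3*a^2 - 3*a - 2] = -6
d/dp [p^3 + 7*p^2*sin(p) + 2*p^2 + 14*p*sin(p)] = 7*p^2*cos(p) + 3*p^2 + 14*sqrt(2)*p*sin(p + pi/4) + 4*p + 14*sin(p)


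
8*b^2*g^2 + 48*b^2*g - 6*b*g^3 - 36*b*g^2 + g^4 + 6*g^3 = g*(-4*b + g)*(-2*b + g)*(g + 6)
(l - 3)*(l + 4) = l^2 + l - 12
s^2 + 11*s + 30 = (s + 5)*(s + 6)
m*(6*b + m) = 6*b*m + m^2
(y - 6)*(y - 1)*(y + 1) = y^3 - 6*y^2 - y + 6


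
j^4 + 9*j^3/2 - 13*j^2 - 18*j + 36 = (j - 2)*(j - 3/2)*(j + 2)*(j + 6)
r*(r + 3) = r^2 + 3*r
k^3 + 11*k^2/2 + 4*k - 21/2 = (k - 1)*(k + 3)*(k + 7/2)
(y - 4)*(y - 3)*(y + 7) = y^3 - 37*y + 84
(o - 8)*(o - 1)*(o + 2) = o^3 - 7*o^2 - 10*o + 16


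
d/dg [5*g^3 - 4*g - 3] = 15*g^2 - 4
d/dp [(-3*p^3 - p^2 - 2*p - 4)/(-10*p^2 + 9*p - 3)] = 2*(15*p^4 - 27*p^3 - p^2 - 37*p + 21)/(100*p^4 - 180*p^3 + 141*p^2 - 54*p + 9)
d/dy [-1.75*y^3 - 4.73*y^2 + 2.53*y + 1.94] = -5.25*y^2 - 9.46*y + 2.53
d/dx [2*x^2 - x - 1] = 4*x - 1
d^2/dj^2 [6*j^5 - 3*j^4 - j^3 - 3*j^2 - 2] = 120*j^3 - 36*j^2 - 6*j - 6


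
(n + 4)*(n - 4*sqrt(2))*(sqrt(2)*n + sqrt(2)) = sqrt(2)*n^3 - 8*n^2 + 5*sqrt(2)*n^2 - 40*n + 4*sqrt(2)*n - 32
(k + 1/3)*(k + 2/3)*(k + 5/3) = k^3 + 8*k^2/3 + 17*k/9 + 10/27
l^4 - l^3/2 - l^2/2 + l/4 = l*(l - 1/2)*(l - sqrt(2)/2)*(l + sqrt(2)/2)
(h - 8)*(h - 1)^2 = h^3 - 10*h^2 + 17*h - 8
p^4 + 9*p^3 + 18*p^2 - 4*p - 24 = (p - 1)*(p + 2)^2*(p + 6)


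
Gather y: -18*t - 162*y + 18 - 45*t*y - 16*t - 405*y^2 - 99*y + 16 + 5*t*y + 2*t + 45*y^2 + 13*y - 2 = -32*t - 360*y^2 + y*(-40*t - 248) + 32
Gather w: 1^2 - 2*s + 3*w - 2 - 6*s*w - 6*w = -2*s + w*(-6*s - 3) - 1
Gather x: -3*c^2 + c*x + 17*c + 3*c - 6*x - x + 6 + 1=-3*c^2 + 20*c + x*(c - 7) + 7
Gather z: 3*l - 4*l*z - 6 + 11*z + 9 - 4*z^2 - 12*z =3*l - 4*z^2 + z*(-4*l - 1) + 3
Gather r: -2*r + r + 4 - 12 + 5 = -r - 3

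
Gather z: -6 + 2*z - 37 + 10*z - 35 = 12*z - 78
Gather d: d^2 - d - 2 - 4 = d^2 - d - 6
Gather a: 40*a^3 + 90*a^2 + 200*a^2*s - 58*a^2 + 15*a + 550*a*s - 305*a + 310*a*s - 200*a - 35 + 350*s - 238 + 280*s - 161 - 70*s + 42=40*a^3 + a^2*(200*s + 32) + a*(860*s - 490) + 560*s - 392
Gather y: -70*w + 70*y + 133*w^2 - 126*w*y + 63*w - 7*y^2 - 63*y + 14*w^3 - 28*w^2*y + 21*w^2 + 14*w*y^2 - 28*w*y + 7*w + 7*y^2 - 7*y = 14*w^3 + 154*w^2 + 14*w*y^2 + y*(-28*w^2 - 154*w)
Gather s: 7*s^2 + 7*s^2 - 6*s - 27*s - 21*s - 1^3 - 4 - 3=14*s^2 - 54*s - 8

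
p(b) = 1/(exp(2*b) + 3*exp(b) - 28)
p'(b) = (-2*exp(2*b) - 3*exp(b))/(exp(2*b) + 3*exp(b) - 28)^2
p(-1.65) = -0.04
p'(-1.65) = -0.00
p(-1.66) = -0.04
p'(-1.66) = -0.00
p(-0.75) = -0.04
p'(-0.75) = -0.00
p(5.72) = 0.00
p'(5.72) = -0.00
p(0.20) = -0.04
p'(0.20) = -0.01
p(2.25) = 0.01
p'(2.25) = -0.03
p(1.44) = 0.40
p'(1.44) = -7.87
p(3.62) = 0.00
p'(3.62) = -0.00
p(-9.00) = -0.04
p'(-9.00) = 0.00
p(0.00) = -0.04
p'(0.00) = -0.00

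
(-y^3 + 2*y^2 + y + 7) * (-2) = 2*y^3 - 4*y^2 - 2*y - 14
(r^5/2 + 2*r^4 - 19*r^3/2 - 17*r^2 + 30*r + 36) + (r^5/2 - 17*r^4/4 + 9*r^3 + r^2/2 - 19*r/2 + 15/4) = r^5 - 9*r^4/4 - r^3/2 - 33*r^2/2 + 41*r/2 + 159/4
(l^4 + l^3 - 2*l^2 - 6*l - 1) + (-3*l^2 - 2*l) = l^4 + l^3 - 5*l^2 - 8*l - 1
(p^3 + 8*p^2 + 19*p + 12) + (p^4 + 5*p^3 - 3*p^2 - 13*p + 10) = p^4 + 6*p^3 + 5*p^2 + 6*p + 22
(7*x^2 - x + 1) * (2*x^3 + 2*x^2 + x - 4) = 14*x^5 + 12*x^4 + 7*x^3 - 27*x^2 + 5*x - 4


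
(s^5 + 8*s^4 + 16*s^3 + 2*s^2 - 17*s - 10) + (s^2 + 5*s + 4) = s^5 + 8*s^4 + 16*s^3 + 3*s^2 - 12*s - 6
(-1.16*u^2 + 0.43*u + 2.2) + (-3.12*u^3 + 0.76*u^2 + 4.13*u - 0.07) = -3.12*u^3 - 0.4*u^2 + 4.56*u + 2.13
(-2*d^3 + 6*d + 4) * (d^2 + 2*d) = -2*d^5 - 4*d^4 + 6*d^3 + 16*d^2 + 8*d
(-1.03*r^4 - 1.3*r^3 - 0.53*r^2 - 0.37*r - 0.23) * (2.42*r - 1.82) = -2.4926*r^5 - 1.2714*r^4 + 1.0834*r^3 + 0.0692000000000002*r^2 + 0.1168*r + 0.4186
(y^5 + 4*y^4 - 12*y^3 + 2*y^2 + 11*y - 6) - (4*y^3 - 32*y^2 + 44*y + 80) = y^5 + 4*y^4 - 16*y^3 + 34*y^2 - 33*y - 86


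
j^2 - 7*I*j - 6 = (j - 6*I)*(j - I)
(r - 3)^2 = r^2 - 6*r + 9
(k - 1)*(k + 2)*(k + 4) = k^3 + 5*k^2 + 2*k - 8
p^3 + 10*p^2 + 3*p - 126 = (p - 3)*(p + 6)*(p + 7)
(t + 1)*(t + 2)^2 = t^3 + 5*t^2 + 8*t + 4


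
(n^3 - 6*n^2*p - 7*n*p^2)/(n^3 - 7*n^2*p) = (n + p)/n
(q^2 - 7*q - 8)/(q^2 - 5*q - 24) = (q + 1)/(q + 3)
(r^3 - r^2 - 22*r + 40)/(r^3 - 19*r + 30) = (r - 4)/(r - 3)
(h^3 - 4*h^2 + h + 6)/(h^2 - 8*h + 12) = (h^2 - 2*h - 3)/(h - 6)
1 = 1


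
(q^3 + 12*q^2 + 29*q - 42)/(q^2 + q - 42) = (q^2 + 5*q - 6)/(q - 6)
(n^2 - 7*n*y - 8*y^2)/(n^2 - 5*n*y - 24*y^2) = (n + y)/(n + 3*y)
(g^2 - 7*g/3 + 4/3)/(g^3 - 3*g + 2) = (g - 4/3)/(g^2 + g - 2)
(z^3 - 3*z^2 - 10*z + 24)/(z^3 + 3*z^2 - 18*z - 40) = (z^2 + z - 6)/(z^2 + 7*z + 10)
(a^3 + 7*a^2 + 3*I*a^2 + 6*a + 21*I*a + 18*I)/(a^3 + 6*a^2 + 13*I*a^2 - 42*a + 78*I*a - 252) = (a^2 + a*(1 + 3*I) + 3*I)/(a^2 + 13*I*a - 42)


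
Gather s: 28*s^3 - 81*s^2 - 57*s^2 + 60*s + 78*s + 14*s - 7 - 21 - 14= 28*s^3 - 138*s^2 + 152*s - 42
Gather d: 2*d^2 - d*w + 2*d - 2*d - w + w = 2*d^2 - d*w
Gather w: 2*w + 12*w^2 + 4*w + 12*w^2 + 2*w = 24*w^2 + 8*w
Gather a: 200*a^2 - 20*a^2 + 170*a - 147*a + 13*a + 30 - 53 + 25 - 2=180*a^2 + 36*a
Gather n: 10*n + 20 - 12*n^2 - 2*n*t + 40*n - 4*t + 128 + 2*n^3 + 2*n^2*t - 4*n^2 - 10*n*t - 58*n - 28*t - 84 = 2*n^3 + n^2*(2*t - 16) + n*(-12*t - 8) - 32*t + 64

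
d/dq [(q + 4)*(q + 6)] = 2*q + 10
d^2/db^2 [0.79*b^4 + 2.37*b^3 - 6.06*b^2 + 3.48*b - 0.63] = 9.48*b^2 + 14.22*b - 12.12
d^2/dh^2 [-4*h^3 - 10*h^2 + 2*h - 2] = -24*h - 20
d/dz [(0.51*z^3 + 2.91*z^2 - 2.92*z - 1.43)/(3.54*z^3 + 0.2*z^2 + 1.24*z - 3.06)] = (-8.88178419700125e-16*z^5 - 10.1994*z^4 + 21.9384*z^3 + 14.6972*z^2 - 17.2372*z + 10.7084)/(12.5316*z^6 + 1.416*z^5 + 8.8192*z^4 - 21.1688*z^3 + 0.3136*z^2 - 7.5888*z + 9.3636)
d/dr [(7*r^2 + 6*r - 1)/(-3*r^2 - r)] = (11*r^2 - 6*r - 1)/(r^2*(9*r^2 + 6*r + 1))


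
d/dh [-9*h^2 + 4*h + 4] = 4 - 18*h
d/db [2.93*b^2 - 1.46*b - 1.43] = 5.86*b - 1.46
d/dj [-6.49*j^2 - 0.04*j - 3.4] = -12.98*j - 0.04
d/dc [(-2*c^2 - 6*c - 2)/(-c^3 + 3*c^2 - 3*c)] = 2*(-c^4 - 6*c^3 + 9*c^2 + 6*c - 3)/(c^2*(c^4 - 6*c^3 + 15*c^2 - 18*c + 9))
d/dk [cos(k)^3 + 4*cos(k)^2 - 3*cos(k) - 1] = 3*sin(k)^3 - 8*sin(k)*cos(k)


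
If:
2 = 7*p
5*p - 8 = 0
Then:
No Solution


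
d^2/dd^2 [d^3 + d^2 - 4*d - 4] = 6*d + 2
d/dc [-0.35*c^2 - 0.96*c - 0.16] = -0.7*c - 0.96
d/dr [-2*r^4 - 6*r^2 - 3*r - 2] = -8*r^3 - 12*r - 3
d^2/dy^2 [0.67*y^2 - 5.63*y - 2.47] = 1.34000000000000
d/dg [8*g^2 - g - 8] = 16*g - 1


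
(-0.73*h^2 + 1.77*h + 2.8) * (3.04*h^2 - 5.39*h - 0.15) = -2.2192*h^4 + 9.3155*h^3 - 0.918800000000002*h^2 - 15.3575*h - 0.42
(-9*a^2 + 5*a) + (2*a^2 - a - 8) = -7*a^2 + 4*a - 8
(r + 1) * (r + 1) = r^2 + 2*r + 1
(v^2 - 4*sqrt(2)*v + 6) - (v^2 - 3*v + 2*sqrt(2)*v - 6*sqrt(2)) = -6*sqrt(2)*v + 3*v + 6 + 6*sqrt(2)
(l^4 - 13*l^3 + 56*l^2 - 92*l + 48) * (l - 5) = l^5 - 18*l^4 + 121*l^3 - 372*l^2 + 508*l - 240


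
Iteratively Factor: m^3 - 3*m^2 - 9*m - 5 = (m + 1)*(m^2 - 4*m - 5) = (m - 5)*(m + 1)*(m + 1)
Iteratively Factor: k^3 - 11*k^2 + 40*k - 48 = (k - 3)*(k^2 - 8*k + 16) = (k - 4)*(k - 3)*(k - 4)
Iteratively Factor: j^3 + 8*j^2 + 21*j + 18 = (j + 3)*(j^2 + 5*j + 6) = (j + 3)^2*(j + 2)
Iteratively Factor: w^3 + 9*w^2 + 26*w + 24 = (w + 4)*(w^2 + 5*w + 6) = (w + 3)*(w + 4)*(w + 2)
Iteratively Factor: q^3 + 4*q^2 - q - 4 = (q + 1)*(q^2 + 3*q - 4) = (q + 1)*(q + 4)*(q - 1)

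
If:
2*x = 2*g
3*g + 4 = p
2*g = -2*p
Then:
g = -1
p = 1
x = -1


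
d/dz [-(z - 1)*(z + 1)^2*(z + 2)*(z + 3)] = -5*z^4 - 24*z^3 - 30*z^2 + 11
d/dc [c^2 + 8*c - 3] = 2*c + 8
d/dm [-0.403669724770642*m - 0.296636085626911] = -0.403669724770642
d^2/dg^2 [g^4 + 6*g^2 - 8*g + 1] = 12*g^2 + 12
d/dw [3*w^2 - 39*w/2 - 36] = 6*w - 39/2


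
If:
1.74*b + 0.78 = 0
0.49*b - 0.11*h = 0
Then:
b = -0.45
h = -2.00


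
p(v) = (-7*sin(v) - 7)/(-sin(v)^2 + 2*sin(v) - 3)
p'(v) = (2*sin(v)*cos(v) - 2*cos(v))*(-7*sin(v) - 7)/(-sin(v)^2 + 2*sin(v) - 3)^2 - 7*cos(v)/(-sin(v)^2 + 2*sin(v) - 3) = 7*(-2*sin(v) + cos(v)^2 + 4)*cos(v)/(sin(v)^2 - 2*sin(v) + 3)^2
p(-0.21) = 1.60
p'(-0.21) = 3.07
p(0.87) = 6.01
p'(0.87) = 3.08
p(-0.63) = 0.64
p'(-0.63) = 1.61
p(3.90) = 0.45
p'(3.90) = -1.28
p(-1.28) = 0.05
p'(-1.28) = 0.35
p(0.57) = 4.87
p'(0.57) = 4.37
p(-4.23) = 6.56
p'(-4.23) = -1.96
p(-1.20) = 0.08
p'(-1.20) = 0.46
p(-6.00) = 3.56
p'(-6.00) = 4.62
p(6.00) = 1.39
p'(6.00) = 2.78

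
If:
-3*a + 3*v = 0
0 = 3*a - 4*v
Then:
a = 0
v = 0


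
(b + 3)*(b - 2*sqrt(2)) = b^2 - 2*sqrt(2)*b + 3*b - 6*sqrt(2)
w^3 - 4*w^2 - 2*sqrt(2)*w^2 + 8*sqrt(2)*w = w*(w - 4)*(w - 2*sqrt(2))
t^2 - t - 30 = (t - 6)*(t + 5)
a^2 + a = a*(a + 1)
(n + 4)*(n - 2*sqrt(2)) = n^2 - 2*sqrt(2)*n + 4*n - 8*sqrt(2)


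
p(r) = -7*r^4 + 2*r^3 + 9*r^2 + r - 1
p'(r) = -28*r^3 + 6*r^2 + 18*r + 1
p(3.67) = -1047.13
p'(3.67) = -1236.19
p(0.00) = -1.00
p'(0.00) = 1.00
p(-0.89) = -0.56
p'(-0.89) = 9.47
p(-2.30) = -175.91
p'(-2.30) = 332.02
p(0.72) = 3.25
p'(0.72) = 6.62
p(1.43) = -4.59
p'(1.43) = -42.87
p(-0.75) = 0.25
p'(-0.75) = 2.69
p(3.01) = -436.51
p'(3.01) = -654.04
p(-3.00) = -544.00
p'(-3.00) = 757.00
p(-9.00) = -46666.00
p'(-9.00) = 20737.00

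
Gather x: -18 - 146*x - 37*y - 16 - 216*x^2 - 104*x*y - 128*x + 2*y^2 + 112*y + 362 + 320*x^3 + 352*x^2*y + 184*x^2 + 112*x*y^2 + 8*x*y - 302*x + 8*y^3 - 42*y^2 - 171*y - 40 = 320*x^3 + x^2*(352*y - 32) + x*(112*y^2 - 96*y - 576) + 8*y^3 - 40*y^2 - 96*y + 288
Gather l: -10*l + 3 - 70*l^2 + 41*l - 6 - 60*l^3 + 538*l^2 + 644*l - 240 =-60*l^3 + 468*l^2 + 675*l - 243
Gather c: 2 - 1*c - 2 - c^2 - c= -c^2 - 2*c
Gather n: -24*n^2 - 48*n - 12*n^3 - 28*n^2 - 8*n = -12*n^3 - 52*n^2 - 56*n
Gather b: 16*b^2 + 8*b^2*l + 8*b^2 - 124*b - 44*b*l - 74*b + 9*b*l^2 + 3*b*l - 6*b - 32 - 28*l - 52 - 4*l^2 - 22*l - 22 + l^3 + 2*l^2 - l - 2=b^2*(8*l + 24) + b*(9*l^2 - 41*l - 204) + l^3 - 2*l^2 - 51*l - 108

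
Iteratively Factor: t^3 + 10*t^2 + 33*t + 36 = (t + 4)*(t^2 + 6*t + 9) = (t + 3)*(t + 4)*(t + 3)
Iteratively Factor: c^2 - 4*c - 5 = (c + 1)*(c - 5)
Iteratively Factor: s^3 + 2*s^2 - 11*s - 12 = (s + 4)*(s^2 - 2*s - 3) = (s + 1)*(s + 4)*(s - 3)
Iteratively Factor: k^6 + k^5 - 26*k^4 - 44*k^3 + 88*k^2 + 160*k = (k + 2)*(k^5 - k^4 - 24*k^3 + 4*k^2 + 80*k) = (k - 5)*(k + 2)*(k^4 + 4*k^3 - 4*k^2 - 16*k) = k*(k - 5)*(k + 2)*(k^3 + 4*k^2 - 4*k - 16) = k*(k - 5)*(k + 2)*(k + 4)*(k^2 - 4) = k*(k - 5)*(k - 2)*(k + 2)*(k + 4)*(k + 2)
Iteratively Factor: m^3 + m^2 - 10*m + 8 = (m - 1)*(m^2 + 2*m - 8) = (m - 1)*(m + 4)*(m - 2)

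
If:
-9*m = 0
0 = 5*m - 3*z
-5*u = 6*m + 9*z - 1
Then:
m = 0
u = 1/5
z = 0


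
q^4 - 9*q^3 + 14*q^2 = q^2*(q - 7)*(q - 2)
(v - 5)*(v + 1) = v^2 - 4*v - 5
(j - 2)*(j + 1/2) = j^2 - 3*j/2 - 1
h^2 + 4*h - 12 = (h - 2)*(h + 6)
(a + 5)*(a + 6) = a^2 + 11*a + 30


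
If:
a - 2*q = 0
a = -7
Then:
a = -7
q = -7/2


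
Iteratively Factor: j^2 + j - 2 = (j - 1)*(j + 2)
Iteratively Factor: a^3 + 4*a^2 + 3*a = (a)*(a^2 + 4*a + 3) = a*(a + 1)*(a + 3)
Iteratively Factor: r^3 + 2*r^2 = (r + 2)*(r^2) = r*(r + 2)*(r)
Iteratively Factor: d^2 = (d)*(d)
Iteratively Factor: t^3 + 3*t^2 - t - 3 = (t - 1)*(t^2 + 4*t + 3) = (t - 1)*(t + 3)*(t + 1)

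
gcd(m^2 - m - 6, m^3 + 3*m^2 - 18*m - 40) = m + 2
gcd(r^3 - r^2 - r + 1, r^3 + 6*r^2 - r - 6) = r^2 - 1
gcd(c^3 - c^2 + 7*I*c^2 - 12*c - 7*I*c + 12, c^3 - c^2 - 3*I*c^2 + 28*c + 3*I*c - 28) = c^2 + c*(-1 + 4*I) - 4*I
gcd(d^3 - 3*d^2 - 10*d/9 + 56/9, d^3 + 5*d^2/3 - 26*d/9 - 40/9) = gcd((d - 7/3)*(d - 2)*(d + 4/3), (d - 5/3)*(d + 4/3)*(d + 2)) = d + 4/3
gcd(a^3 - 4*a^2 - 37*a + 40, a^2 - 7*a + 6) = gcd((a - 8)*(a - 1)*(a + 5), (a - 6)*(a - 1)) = a - 1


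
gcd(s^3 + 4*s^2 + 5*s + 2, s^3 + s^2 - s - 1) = s^2 + 2*s + 1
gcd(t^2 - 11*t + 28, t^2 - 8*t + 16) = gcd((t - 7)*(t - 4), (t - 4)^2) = t - 4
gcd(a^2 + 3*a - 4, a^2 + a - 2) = a - 1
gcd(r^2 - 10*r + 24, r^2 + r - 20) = r - 4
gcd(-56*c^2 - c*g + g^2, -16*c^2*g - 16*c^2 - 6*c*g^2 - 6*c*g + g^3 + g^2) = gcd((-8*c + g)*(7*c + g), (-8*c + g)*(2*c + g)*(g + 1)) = 8*c - g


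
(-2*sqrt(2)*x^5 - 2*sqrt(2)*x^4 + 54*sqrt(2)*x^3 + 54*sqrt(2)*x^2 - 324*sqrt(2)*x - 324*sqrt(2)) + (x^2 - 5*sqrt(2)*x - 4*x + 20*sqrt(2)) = -2*sqrt(2)*x^5 - 2*sqrt(2)*x^4 + 54*sqrt(2)*x^3 + x^2 + 54*sqrt(2)*x^2 - 329*sqrt(2)*x - 4*x - 304*sqrt(2)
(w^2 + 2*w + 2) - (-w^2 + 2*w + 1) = 2*w^2 + 1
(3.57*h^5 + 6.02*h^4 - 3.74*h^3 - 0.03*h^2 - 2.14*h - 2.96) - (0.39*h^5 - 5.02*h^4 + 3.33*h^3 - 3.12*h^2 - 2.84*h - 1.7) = 3.18*h^5 + 11.04*h^4 - 7.07*h^3 + 3.09*h^2 + 0.7*h - 1.26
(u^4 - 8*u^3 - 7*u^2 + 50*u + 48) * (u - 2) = u^5 - 10*u^4 + 9*u^3 + 64*u^2 - 52*u - 96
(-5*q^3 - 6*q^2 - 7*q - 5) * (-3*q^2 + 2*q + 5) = 15*q^5 + 8*q^4 - 16*q^3 - 29*q^2 - 45*q - 25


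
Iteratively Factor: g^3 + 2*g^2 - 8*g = (g - 2)*(g^2 + 4*g) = g*(g - 2)*(g + 4)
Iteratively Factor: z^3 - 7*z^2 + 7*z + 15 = (z - 5)*(z^2 - 2*z - 3) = (z - 5)*(z - 3)*(z + 1)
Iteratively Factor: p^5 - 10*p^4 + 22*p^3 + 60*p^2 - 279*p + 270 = (p + 3)*(p^4 - 13*p^3 + 61*p^2 - 123*p + 90) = (p - 3)*(p + 3)*(p^3 - 10*p^2 + 31*p - 30) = (p - 3)^2*(p + 3)*(p^2 - 7*p + 10) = (p - 3)^2*(p - 2)*(p + 3)*(p - 5)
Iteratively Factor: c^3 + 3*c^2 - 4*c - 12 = (c + 3)*(c^2 - 4) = (c - 2)*(c + 3)*(c + 2)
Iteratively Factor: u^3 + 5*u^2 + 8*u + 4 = (u + 2)*(u^2 + 3*u + 2) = (u + 1)*(u + 2)*(u + 2)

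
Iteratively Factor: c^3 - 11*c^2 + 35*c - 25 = (c - 5)*(c^2 - 6*c + 5) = (c - 5)^2*(c - 1)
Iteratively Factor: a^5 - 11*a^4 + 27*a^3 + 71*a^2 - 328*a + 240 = (a - 4)*(a^4 - 7*a^3 - a^2 + 67*a - 60) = (a - 4)*(a - 1)*(a^3 - 6*a^2 - 7*a + 60) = (a - 5)*(a - 4)*(a - 1)*(a^2 - a - 12) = (a - 5)*(a - 4)^2*(a - 1)*(a + 3)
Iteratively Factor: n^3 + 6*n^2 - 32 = (n + 4)*(n^2 + 2*n - 8) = (n - 2)*(n + 4)*(n + 4)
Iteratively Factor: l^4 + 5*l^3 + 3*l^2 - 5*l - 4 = (l + 4)*(l^3 + l^2 - l - 1) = (l + 1)*(l + 4)*(l^2 - 1) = (l + 1)^2*(l + 4)*(l - 1)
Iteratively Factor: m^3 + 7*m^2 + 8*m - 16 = (m + 4)*(m^2 + 3*m - 4) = (m + 4)^2*(m - 1)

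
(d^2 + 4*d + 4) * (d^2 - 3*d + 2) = d^4 + d^3 - 6*d^2 - 4*d + 8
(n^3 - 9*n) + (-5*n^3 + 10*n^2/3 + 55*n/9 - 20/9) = -4*n^3 + 10*n^2/3 - 26*n/9 - 20/9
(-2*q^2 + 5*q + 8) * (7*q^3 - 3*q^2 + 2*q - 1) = -14*q^5 + 41*q^4 + 37*q^3 - 12*q^2 + 11*q - 8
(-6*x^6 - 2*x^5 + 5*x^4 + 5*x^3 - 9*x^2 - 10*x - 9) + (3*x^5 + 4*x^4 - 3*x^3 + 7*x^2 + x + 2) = -6*x^6 + x^5 + 9*x^4 + 2*x^3 - 2*x^2 - 9*x - 7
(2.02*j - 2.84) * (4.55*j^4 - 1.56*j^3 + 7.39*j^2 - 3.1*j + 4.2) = 9.191*j^5 - 16.0732*j^4 + 19.3582*j^3 - 27.2496*j^2 + 17.288*j - 11.928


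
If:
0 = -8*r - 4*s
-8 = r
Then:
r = -8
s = 16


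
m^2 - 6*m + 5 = (m - 5)*(m - 1)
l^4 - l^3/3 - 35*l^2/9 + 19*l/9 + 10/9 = (l - 5/3)*(l - 1)*(l + 1/3)*(l + 2)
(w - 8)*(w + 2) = w^2 - 6*w - 16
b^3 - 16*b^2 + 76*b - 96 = (b - 8)*(b - 6)*(b - 2)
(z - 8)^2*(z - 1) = z^3 - 17*z^2 + 80*z - 64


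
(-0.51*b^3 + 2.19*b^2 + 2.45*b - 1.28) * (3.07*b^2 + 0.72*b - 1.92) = -1.5657*b^5 + 6.3561*b^4 + 10.0775*b^3 - 6.3704*b^2 - 5.6256*b + 2.4576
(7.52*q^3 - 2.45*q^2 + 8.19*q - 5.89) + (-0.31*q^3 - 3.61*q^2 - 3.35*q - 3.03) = 7.21*q^3 - 6.06*q^2 + 4.84*q - 8.92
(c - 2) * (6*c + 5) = 6*c^2 - 7*c - 10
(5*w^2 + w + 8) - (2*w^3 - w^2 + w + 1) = -2*w^3 + 6*w^2 + 7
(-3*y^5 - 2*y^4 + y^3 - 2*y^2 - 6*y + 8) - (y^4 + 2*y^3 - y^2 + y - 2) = -3*y^5 - 3*y^4 - y^3 - y^2 - 7*y + 10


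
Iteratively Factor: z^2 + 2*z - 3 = (z - 1)*(z + 3)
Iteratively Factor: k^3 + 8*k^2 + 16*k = (k)*(k^2 + 8*k + 16) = k*(k + 4)*(k + 4)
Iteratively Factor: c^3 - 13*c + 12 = (c + 4)*(c^2 - 4*c + 3) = (c - 3)*(c + 4)*(c - 1)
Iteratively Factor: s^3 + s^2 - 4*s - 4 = (s - 2)*(s^2 + 3*s + 2) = (s - 2)*(s + 2)*(s + 1)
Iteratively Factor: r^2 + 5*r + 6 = (r + 2)*(r + 3)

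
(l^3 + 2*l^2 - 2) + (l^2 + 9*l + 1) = l^3 + 3*l^2 + 9*l - 1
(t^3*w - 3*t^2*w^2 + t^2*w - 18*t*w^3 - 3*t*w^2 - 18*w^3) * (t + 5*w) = t^4*w + 2*t^3*w^2 + t^3*w - 33*t^2*w^3 + 2*t^2*w^2 - 90*t*w^4 - 33*t*w^3 - 90*w^4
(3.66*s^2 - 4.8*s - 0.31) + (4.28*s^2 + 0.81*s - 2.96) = 7.94*s^2 - 3.99*s - 3.27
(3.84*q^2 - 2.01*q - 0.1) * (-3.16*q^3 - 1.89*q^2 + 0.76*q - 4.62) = -12.1344*q^5 - 0.906*q^4 + 7.0333*q^3 - 19.0794*q^2 + 9.2102*q + 0.462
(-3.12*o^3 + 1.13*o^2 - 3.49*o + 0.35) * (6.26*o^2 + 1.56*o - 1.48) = -19.5312*o^5 + 2.2066*o^4 - 15.467*o^3 - 4.9258*o^2 + 5.7112*o - 0.518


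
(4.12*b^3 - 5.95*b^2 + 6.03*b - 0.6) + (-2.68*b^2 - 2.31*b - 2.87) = 4.12*b^3 - 8.63*b^2 + 3.72*b - 3.47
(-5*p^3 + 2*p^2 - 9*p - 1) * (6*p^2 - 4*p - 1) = -30*p^5 + 32*p^4 - 57*p^3 + 28*p^2 + 13*p + 1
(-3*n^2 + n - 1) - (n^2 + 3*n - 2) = -4*n^2 - 2*n + 1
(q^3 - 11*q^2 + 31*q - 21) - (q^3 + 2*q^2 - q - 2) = -13*q^2 + 32*q - 19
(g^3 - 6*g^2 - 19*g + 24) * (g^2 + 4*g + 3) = g^5 - 2*g^4 - 40*g^3 - 70*g^2 + 39*g + 72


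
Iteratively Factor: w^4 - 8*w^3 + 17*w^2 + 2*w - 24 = (w - 2)*(w^3 - 6*w^2 + 5*w + 12) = (w - 3)*(w - 2)*(w^2 - 3*w - 4) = (w - 4)*(w - 3)*(w - 2)*(w + 1)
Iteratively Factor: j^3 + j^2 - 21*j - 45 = (j + 3)*(j^2 - 2*j - 15) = (j - 5)*(j + 3)*(j + 3)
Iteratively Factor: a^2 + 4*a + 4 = (a + 2)*(a + 2)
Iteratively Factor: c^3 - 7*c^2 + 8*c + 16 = (c + 1)*(c^2 - 8*c + 16) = (c - 4)*(c + 1)*(c - 4)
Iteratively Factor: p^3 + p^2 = (p)*(p^2 + p) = p^2*(p + 1)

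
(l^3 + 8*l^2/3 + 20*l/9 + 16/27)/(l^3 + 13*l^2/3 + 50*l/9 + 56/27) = (3*l + 2)/(3*l + 7)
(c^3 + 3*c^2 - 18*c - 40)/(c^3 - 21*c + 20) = (c + 2)/(c - 1)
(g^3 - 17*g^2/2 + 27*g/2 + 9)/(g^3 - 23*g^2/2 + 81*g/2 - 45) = (2*g + 1)/(2*g - 5)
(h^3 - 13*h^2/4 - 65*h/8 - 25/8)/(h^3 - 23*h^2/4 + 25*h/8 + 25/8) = (4*h + 5)/(4*h - 5)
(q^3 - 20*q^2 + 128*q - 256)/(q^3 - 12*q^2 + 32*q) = (q - 8)/q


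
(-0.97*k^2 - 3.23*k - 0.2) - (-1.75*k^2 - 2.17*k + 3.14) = 0.78*k^2 - 1.06*k - 3.34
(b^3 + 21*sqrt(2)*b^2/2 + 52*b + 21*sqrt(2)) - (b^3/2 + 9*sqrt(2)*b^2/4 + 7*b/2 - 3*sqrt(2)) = b^3/2 + 33*sqrt(2)*b^2/4 + 97*b/2 + 24*sqrt(2)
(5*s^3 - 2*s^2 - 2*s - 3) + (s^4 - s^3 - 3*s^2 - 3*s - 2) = s^4 + 4*s^3 - 5*s^2 - 5*s - 5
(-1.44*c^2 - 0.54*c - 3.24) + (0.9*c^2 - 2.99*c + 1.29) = -0.54*c^2 - 3.53*c - 1.95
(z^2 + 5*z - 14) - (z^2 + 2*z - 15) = 3*z + 1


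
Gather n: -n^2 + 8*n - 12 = -n^2 + 8*n - 12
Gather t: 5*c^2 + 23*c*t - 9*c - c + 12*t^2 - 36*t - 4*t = 5*c^2 - 10*c + 12*t^2 + t*(23*c - 40)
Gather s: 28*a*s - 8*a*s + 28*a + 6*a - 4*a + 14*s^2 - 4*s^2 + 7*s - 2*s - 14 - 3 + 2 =30*a + 10*s^2 + s*(20*a + 5) - 15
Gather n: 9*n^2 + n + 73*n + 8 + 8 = 9*n^2 + 74*n + 16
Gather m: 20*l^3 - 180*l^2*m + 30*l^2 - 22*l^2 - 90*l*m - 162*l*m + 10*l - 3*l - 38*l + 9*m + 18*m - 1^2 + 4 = 20*l^3 + 8*l^2 - 31*l + m*(-180*l^2 - 252*l + 27) + 3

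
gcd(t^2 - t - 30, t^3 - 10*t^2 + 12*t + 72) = t - 6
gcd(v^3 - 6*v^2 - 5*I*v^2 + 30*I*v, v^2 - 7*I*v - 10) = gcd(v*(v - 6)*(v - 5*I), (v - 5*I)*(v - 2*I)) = v - 5*I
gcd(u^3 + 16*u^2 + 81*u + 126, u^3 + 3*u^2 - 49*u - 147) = u^2 + 10*u + 21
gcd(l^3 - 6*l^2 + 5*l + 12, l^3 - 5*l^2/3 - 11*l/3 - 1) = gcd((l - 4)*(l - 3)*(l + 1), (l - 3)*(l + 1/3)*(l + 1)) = l^2 - 2*l - 3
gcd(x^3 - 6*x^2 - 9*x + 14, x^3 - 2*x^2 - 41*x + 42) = x^2 - 8*x + 7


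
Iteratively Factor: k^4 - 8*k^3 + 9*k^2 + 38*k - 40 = (k + 2)*(k^3 - 10*k^2 + 29*k - 20) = (k - 1)*(k + 2)*(k^2 - 9*k + 20) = (k - 4)*(k - 1)*(k + 2)*(k - 5)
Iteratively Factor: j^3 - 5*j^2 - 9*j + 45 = (j + 3)*(j^2 - 8*j + 15) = (j - 5)*(j + 3)*(j - 3)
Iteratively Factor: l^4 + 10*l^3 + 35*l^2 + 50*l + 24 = (l + 1)*(l^3 + 9*l^2 + 26*l + 24) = (l + 1)*(l + 4)*(l^2 + 5*l + 6) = (l + 1)*(l + 3)*(l + 4)*(l + 2)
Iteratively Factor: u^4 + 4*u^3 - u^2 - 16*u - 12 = (u + 1)*(u^3 + 3*u^2 - 4*u - 12) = (u + 1)*(u + 3)*(u^2 - 4) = (u + 1)*(u + 2)*(u + 3)*(u - 2)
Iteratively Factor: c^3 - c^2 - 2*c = (c + 1)*(c^2 - 2*c) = c*(c + 1)*(c - 2)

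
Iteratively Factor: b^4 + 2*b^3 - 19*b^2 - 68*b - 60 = (b + 2)*(b^3 - 19*b - 30) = (b - 5)*(b + 2)*(b^2 + 5*b + 6) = (b - 5)*(b + 2)*(b + 3)*(b + 2)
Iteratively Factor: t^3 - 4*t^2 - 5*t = (t)*(t^2 - 4*t - 5) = t*(t - 5)*(t + 1)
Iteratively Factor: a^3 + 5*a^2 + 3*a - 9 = (a + 3)*(a^2 + 2*a - 3) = (a - 1)*(a + 3)*(a + 3)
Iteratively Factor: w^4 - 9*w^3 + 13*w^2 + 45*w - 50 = (w - 5)*(w^3 - 4*w^2 - 7*w + 10) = (w - 5)^2*(w^2 + w - 2) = (w - 5)^2*(w + 2)*(w - 1)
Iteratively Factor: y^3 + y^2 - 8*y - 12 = (y + 2)*(y^2 - y - 6) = (y + 2)^2*(y - 3)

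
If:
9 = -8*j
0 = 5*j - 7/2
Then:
No Solution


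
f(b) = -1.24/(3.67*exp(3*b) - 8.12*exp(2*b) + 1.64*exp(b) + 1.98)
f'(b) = -1.24*(-11.01*exp(3*b) + 16.24*exp(2*b) - 1.64*exp(b))/(3.67*exp(3*b) - 8.12*exp(2*b) + 1.64*exp(b) + 1.98)^2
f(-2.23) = -0.60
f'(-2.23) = 0.00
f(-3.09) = -0.61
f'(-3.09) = 0.01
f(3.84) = -0.00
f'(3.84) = 0.00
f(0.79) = -0.23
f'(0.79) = 1.79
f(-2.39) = -0.60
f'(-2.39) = 0.01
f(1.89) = -0.00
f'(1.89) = 0.01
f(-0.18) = 7.02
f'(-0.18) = -140.92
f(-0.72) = -0.97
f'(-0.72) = -1.35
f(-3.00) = -0.61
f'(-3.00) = 0.01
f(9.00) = 0.00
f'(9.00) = 0.00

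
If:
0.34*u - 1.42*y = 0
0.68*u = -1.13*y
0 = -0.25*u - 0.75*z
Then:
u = 0.00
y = 0.00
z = 0.00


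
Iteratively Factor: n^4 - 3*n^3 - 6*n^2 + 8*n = (n)*(n^3 - 3*n^2 - 6*n + 8) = n*(n + 2)*(n^2 - 5*n + 4) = n*(n - 1)*(n + 2)*(n - 4)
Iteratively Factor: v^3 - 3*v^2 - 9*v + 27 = (v - 3)*(v^2 - 9) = (v - 3)^2*(v + 3)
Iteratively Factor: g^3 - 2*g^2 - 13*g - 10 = (g + 2)*(g^2 - 4*g - 5) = (g - 5)*(g + 2)*(g + 1)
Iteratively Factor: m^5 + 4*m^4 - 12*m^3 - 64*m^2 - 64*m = (m - 4)*(m^4 + 8*m^3 + 20*m^2 + 16*m) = m*(m - 4)*(m^3 + 8*m^2 + 20*m + 16) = m*(m - 4)*(m + 4)*(m^2 + 4*m + 4) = m*(m - 4)*(m + 2)*(m + 4)*(m + 2)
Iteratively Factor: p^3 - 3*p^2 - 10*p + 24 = (p - 4)*(p^2 + p - 6) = (p - 4)*(p + 3)*(p - 2)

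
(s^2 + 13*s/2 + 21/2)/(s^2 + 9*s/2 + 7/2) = (s + 3)/(s + 1)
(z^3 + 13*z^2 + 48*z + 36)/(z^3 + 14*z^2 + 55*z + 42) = (z + 6)/(z + 7)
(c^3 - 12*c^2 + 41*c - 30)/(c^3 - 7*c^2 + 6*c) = (c - 5)/c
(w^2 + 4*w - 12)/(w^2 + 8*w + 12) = (w - 2)/(w + 2)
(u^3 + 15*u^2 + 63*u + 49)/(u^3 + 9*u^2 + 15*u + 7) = (u + 7)/(u + 1)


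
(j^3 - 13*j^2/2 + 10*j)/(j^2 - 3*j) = (j^2 - 13*j/2 + 10)/(j - 3)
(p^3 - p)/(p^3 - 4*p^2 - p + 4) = p/(p - 4)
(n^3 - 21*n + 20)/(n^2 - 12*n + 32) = (n^2 + 4*n - 5)/(n - 8)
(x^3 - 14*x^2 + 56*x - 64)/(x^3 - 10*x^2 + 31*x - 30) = (x^2 - 12*x + 32)/(x^2 - 8*x + 15)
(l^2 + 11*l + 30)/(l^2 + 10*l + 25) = (l + 6)/(l + 5)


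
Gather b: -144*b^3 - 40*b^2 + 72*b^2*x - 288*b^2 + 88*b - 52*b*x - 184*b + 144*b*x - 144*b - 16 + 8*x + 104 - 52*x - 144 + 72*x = -144*b^3 + b^2*(72*x - 328) + b*(92*x - 240) + 28*x - 56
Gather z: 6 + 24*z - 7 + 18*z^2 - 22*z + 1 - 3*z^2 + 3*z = 15*z^2 + 5*z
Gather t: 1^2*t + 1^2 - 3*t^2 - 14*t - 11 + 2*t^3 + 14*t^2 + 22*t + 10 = 2*t^3 + 11*t^2 + 9*t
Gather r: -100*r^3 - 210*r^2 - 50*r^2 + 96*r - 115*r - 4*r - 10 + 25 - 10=-100*r^3 - 260*r^2 - 23*r + 5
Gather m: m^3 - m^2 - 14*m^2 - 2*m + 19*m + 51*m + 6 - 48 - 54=m^3 - 15*m^2 + 68*m - 96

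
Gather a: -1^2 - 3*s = -3*s - 1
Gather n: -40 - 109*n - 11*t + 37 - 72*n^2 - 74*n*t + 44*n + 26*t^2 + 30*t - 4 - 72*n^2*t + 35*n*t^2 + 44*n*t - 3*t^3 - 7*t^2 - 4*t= n^2*(-72*t - 72) + n*(35*t^2 - 30*t - 65) - 3*t^3 + 19*t^2 + 15*t - 7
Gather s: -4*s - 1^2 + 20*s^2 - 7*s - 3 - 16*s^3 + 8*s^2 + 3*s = -16*s^3 + 28*s^2 - 8*s - 4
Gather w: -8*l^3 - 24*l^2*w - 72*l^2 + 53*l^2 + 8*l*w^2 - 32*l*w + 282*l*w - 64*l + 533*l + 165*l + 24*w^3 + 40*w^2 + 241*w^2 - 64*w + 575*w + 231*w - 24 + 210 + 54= -8*l^3 - 19*l^2 + 634*l + 24*w^3 + w^2*(8*l + 281) + w*(-24*l^2 + 250*l + 742) + 240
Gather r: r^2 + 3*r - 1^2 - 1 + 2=r^2 + 3*r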